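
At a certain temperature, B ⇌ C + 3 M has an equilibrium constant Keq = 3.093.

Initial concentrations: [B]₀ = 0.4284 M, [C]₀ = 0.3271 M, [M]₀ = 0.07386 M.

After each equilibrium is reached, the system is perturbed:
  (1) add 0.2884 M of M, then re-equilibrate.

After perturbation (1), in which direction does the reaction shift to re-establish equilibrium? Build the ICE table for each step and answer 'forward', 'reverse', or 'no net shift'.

Q₀ = 3.0765e-04 vs Keq = 3.093 ⇒ Q<K, forward
Step 1:
                    B           C           M
  init         0.4284      0.3271     0.07386
  Δ           -0.2795      0.2795      0.8385
  eq           0.1489      0.6066      0.9123
  solve Keq expr → x = 0.2795; check Q = 3.093
Then add 0.2884 M of M.
Step 2:
                    B           C           M
  init         0.1489      0.6066       1.201
  Δ           0.05313    -0.05313     -0.1594
  eq            0.202      0.5535       1.041
  solve Keq expr → x = -0.05313; check Q = 3.093

Direction: reverse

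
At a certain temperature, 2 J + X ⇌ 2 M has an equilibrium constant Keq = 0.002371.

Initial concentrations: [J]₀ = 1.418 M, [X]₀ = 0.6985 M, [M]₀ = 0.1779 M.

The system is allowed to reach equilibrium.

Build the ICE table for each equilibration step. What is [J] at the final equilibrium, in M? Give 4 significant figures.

[J]_eq = 1.531 M

Q₀ = 0.02253 vs Keq = 0.002371 ⇒ Q>K, reverse
Step 1:
                   J          X          M
  Initial      1.418     0.6985     0.1779
  Change      0.1131    0.05656    -0.1131
  Equil        1.531     0.7551    0.06478
  solve Keq expr → x = -0.05656; check Q = 0.002371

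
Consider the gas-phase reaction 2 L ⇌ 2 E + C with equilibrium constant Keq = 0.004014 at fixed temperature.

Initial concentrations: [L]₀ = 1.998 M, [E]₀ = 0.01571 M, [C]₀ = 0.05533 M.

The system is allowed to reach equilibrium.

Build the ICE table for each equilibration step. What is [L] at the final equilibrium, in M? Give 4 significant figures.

Q₀ = 3.4208e-06 vs Keq = 0.004014 ⇒ Q<K, forward
Step 1:
                  L         E         C
  init        1.998   0.01571   0.05533
  Δ         -0.2468    0.2468    0.1234
  eq          1.751    0.2625    0.1787
  solve Keq expr → x = 0.1234; check Q = 0.004014

[L]_eq = 1.751 M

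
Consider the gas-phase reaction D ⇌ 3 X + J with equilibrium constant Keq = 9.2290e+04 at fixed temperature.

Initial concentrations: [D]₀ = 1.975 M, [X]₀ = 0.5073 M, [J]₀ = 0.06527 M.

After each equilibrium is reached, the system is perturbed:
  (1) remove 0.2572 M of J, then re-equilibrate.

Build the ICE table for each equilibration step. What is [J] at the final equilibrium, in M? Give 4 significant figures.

Q₀ = 0.004315 vs Keq = 9.2290e+04 ⇒ Q<K, forward
Step 1:
                    D           X           J
  Initial       1.975      0.5073     0.06527
  Change       -1.969       5.908       1.969
  Equil      0.005819       6.415       2.034
  solve Keq expr → x = 1.969; check Q = 9.2290e+04
Then remove 0.2572 M of J.
Step 2:
                    D           X           J
  Initial    0.005819       6.415       1.777
  Change  -7.2837e-04    0.002185  7.2837e-04
  Equil      0.005091       6.417       1.778
  solve Keq expr → x = 7.2837e-04; check Q = 9.2290e+04

[J]_eq = 1.778 M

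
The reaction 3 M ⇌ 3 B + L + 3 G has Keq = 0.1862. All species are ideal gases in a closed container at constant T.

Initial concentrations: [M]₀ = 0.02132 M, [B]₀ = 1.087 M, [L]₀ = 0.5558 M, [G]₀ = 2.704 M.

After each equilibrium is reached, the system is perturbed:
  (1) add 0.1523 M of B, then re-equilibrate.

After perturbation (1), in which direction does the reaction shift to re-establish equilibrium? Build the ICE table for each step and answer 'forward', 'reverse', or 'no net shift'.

Q₀ = 1.4563e+06 vs Keq = 0.1862 ⇒ Q>K, reverse
Step 1:
                   M          B          L          G
  init       0.02132      1.087     0.5558      2.704
  Δ           0.7514    -0.7514    -0.2505    -0.7514
  eq          0.7727     0.3356     0.3053      1.953
  solve Keq expr → x = -0.2505; check Q = 0.1862
Then add 0.1523 M of B.
Step 2:
                   M          B          L          G
  init        0.7727     0.4879     0.3053      1.953
  Δ          0.08531   -0.08531   -0.02844   -0.08531
  eq           0.858     0.4026     0.2769      1.867
  solve Keq expr → x = -0.02844; check Q = 0.1862

Direction: reverse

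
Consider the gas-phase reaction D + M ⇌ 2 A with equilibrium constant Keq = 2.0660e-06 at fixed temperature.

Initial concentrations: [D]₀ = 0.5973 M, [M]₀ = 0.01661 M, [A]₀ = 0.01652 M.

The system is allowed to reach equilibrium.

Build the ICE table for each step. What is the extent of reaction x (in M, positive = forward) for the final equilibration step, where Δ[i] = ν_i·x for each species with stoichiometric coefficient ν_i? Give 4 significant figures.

Q₀ = 0.02751 vs Keq = 2.0660e-06 ⇒ Q>K, reverse
Step 1:
                    D           M           A
  I            0.5973     0.01661     0.01652
  C          0.008172    0.008172    -0.01634
  E            0.6055     0.02478  1.7607e-04
  solve Keq expr → x = -0.008172; check Q = 2.0660e-06

x = -0.008172 M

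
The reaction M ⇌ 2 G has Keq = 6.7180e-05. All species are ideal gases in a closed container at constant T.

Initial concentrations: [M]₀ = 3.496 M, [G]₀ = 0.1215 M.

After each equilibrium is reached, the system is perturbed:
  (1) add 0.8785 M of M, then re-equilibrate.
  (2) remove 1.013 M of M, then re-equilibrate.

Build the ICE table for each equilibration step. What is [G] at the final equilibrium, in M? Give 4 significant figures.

Q₀ = 0.004223 vs Keq = 6.7180e-05 ⇒ Q>K, reverse
Step 1:
                   M          G
  I            3.496     0.1215
  C          0.05303    -0.1061
  E            3.549    0.01544
  solve Keq expr → x = -0.05303; check Q = 6.7180e-05
Then add 0.8785 M of M.
Step 2:
                   M          G
  I            4.428    0.01544
  C       -9.0188e-04   0.001804
  E            4.427    0.01724
  solve Keq expr → x = 9.0188e-04; check Q = 6.7180e-05
Then remove 1.013 M of M.
Step 3:
                   M          G
  I            3.414    0.01724
  C         0.001049  -0.002099
  E            3.415    0.01515
  solve Keq expr → x = -0.001049; check Q = 6.7180e-05

[G]_eq = 0.01515 M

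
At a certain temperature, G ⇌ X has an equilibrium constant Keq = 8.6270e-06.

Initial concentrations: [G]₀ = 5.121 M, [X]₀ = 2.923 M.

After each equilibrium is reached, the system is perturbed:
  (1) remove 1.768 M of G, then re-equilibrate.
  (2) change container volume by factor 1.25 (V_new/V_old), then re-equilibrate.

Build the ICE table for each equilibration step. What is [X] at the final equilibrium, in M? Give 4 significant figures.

[X]_eq = 4.3314e-05 M

Q₀ = 0.5708 vs Keq = 8.6270e-06 ⇒ Q>K, reverse
Step 1:
                   G          X
  I            5.121      2.923
  C            2.923     -2.923
  E            8.044 6.9395e-05
  solve Keq expr → x = -2.923; check Q = 8.6270e-06
Then remove 1.768 M of G.
Step 2:
                   G          X
  I            6.276 6.9395e-05
  C       1.5252e-05 -1.5252e-05
  E            6.276 5.4143e-05
  solve Keq expr → x = -1.5252e-05; check Q = 8.6270e-06
Then change container volume by factor 1.25 (V_new/V_old).
Step 3:
                   G          X
  I            5.021 4.3314e-05
  C                0          0
  E            5.021 4.3314e-05
  solve Keq expr → x = 0; check Q = 8.6270e-06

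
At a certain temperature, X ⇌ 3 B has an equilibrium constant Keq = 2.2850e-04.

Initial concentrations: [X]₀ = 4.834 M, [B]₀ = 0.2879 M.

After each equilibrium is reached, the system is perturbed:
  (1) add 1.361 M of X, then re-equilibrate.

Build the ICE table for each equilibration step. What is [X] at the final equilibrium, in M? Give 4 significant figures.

Q₀ = 0.004936 vs Keq = 2.2850e-04 ⇒ Q>K, reverse
Step 1:
                  X         B
  I           4.834    0.2879
  C         0.06136   -0.1841
  E           4.895    0.1038
  solve Keq expr → x = -0.06136; check Q = 2.2850e-04
Then add 1.361 M of X.
Step 2:
                  X         B
  I           6.256    0.1038
  C       -0.002942  0.008827
  E           6.253    0.1126
  solve Keq expr → x = 0.002942; check Q = 2.2850e-04

[X]_eq = 6.253 M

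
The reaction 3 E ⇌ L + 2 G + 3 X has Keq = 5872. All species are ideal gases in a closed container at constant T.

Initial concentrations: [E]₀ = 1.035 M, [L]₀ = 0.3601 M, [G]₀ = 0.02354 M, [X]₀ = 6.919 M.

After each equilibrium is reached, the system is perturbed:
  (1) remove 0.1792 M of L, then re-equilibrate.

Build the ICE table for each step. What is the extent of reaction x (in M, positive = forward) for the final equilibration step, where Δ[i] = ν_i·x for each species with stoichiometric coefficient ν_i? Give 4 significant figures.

Q₀ = 0.05961 vs Keq = 5872 ⇒ Q<K, forward
Step 1:
                  E         L         G         X
  init        1.035    0.3601   0.02354     6.919
  Δ         -0.7899    0.2633    0.5266    0.7899
  eq         0.2451    0.6234    0.5502     7.709
  solve Keq expr → x = 0.2633; check Q = 5872
Then remove 0.1792 M of L.
Step 2:
                  E         L         G         X
  init       0.2451    0.4442    0.5502     7.709
  Δ        -0.02077  0.006923   0.01385   0.02077
  eq         0.2243    0.4511     0.564      7.73
  solve Keq expr → x = 0.006923; check Q = 5872

x = 0.006923 M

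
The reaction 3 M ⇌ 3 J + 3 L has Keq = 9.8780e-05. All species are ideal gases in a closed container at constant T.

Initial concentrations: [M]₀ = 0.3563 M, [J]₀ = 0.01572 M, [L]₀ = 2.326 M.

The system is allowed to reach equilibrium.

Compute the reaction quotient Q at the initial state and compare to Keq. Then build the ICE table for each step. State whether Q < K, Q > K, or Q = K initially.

Q₀ = 0.001081 vs Keq = 9.8780e-05 ⇒ Q>K, reverse
Step 1:
                  M         J         L
  I          0.3563   0.01572     2.326
  C        0.008445 -0.008445 -0.008445
  E          0.3647  0.007275     2.318
  solve Keq expr → x = -0.002815; check Q = 9.8780e-05

Q₀ = 0.001081; Q > K (proceeds reverse)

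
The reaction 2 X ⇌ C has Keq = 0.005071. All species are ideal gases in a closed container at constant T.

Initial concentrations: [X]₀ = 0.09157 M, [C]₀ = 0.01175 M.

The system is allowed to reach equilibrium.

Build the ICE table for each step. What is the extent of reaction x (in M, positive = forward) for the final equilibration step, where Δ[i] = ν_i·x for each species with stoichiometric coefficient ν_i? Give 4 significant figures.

Q₀ = 1.401 vs Keq = 0.005071 ⇒ Q>K, reverse
Step 1:
                    X           C
  I           0.09157     0.01175
  C           0.02337    -0.01168
  E            0.1149  6.6989e-05
  solve Keq expr → x = -0.01168; check Q = 0.005071

x = -0.01168 M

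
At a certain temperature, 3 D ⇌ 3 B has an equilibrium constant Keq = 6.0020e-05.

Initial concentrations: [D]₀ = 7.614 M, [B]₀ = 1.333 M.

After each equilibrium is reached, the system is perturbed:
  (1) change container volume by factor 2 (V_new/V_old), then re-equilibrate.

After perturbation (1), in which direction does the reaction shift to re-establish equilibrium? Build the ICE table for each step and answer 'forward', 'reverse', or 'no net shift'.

Q₀ = 0.005366 vs Keq = 6.0020e-05 ⇒ Q>K, reverse
Step 1:
                    D           B
  Initial       7.614       1.333
  Change       0.9959     -0.9959
  Equil          8.61      0.3371
  solve Keq expr → x = -0.332; check Q = 6.0020e-05
Then change container volume by factor 2 (V_new/V_old).
Step 2:
                    D           B
  Initial       4.305      0.1686
  Change            0           0
  Equil         4.305      0.1686
  solve Keq expr → x = 0; check Q = 6.0020e-05

Direction: no net shift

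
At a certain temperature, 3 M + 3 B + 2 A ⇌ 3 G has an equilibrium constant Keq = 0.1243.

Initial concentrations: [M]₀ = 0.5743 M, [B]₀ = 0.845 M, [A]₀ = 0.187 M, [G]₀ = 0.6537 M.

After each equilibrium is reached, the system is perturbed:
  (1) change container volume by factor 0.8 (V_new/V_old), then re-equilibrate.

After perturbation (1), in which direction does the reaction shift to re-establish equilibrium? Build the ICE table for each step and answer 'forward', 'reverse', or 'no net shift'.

Q₀ = 69.9 vs Keq = 0.1243 ⇒ Q>K, reverse
Step 1:
                   M          B          A          G
  init        0.5743      0.845      0.187     0.6537
  Δ           0.3471     0.3471     0.2314    -0.3471
  eq          0.9214      1.192     0.4184     0.3066
  solve Keq expr → x = -0.1157; check Q = 0.1243
Then change container volume by factor 0.8 (V_new/V_old).
Step 2:
                   M          B          A          G
  init         1.152       1.49      0.523     0.3833
  Δ         -0.07652   -0.07652   -0.05101    0.07652
  eq           1.075      1.414      0.472     0.4598
  solve Keq expr → x = 0.02551; check Q = 0.1243

Direction: forward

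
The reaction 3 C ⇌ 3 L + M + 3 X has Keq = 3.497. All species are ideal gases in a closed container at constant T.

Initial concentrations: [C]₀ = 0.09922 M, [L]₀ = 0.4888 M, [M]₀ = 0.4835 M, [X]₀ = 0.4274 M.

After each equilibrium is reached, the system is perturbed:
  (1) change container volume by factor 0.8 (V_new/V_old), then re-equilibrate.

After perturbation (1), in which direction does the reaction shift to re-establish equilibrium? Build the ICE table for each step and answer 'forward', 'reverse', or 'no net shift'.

Direction: reverse

Q₀ = 4.513 vs Keq = 3.497 ⇒ Q>K, reverse
Step 1:
                    C           L           M           X
  Initial     0.09922      0.4888      0.4835      0.4274
  Change     0.005891   -0.005891   -0.001964   -0.005891
  Equil        0.1051      0.4829      0.4815      0.4215
  solve Keq expr → x = -0.001964; check Q = 3.497
Then change container volume by factor 0.8 (V_new/V_old).
Step 2:
                    C           L           M           X
  Initial      0.1314      0.6036      0.6019      0.5269
  Change      0.02771    -0.02771   -0.009236    -0.02771
  Equil        0.1591      0.5759      0.5927      0.4992
  solve Keq expr → x = -0.009236; check Q = 3.497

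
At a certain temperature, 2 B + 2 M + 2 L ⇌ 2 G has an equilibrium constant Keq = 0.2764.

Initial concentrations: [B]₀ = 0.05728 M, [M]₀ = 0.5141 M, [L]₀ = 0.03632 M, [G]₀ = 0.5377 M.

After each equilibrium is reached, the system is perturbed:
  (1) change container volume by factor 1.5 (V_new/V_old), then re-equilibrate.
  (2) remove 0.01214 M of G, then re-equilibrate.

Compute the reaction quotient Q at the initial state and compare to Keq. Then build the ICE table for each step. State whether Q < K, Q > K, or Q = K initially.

Q₀ = 2.5275e+05; Q > K (proceeds reverse)

Q₀ = 2.5275e+05 vs Keq = 0.2764 ⇒ Q>K, reverse
Step 1:
                    B           M           L           G
  init        0.05728      0.5141     0.03632      0.5377
  Δ            0.4268      0.4268      0.4268     -0.4268
  eq           0.4841      0.9409      0.4631      0.1109
  solve Keq expr → x = -0.2134; check Q = 0.2764
Then change container volume by factor 1.5 (V_new/V_old).
Step 2:
                    B           M           L           G
  init         0.3227      0.6273      0.3087     0.07393
  Δ           0.03203     0.03203     0.03203    -0.03203
  eq           0.3548      0.6593      0.3408      0.0419
  solve Keq expr → x = -0.01601; check Q = 0.2764
Then remove 0.01214 M of G.
Step 3:
                    B           M           L           G
  init         0.3548      0.6593      0.3408     0.02976
  Δ         -0.009353   -0.009353   -0.009353    0.009353
  eq           0.3454      0.6499      0.3314     0.03912
  solve Keq expr → x = 0.004676; check Q = 0.2764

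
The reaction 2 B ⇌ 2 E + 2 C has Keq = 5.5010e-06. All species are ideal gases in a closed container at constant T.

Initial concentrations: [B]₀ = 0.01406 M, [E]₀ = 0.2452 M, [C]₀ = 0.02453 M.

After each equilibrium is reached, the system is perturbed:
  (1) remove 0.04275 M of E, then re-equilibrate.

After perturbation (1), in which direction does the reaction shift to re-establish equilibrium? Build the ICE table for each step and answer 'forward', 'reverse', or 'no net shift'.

Direction: forward

Q₀ = 0.183 vs Keq = 5.5010e-06 ⇒ Q>K, reverse
Step 1:
                  B         E         C
  init      0.01406    0.2452   0.02453
  Δ         0.02412  -0.02412  -0.02412
  eq        0.03818    0.2211 4.0511e-04
  solve Keq expr → x = -0.01206; check Q = 5.5010e-06
Then remove 0.04275 M of E.
Step 2:
                  B         E         C
  init      0.03818    0.1783 4.0511e-04
  Δ       -9.5592e-05 9.5592e-05 9.5592e-05
  eq        0.03809    0.1784 5.0070e-04
  solve Keq expr → x = 4.7796e-05; check Q = 5.5010e-06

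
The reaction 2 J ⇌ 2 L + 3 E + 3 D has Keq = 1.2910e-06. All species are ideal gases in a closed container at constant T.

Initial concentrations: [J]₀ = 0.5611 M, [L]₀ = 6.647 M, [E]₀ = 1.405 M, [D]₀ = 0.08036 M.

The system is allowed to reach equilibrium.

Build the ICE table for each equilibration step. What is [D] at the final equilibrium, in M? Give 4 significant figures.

Q₀ = 0.202 vs Keq = 1.2910e-06 ⇒ Q>K, reverse
Step 1:
                   J          L          E          D
  I           0.5611      6.647      1.405    0.08036
  C          0.05245   -0.05245   -0.07867   -0.07867
  E           0.6135      6.595      1.326   0.001686
  solve Keq expr → x = -0.02622; check Q = 1.2910e-06

[D]_eq = 0.001686 M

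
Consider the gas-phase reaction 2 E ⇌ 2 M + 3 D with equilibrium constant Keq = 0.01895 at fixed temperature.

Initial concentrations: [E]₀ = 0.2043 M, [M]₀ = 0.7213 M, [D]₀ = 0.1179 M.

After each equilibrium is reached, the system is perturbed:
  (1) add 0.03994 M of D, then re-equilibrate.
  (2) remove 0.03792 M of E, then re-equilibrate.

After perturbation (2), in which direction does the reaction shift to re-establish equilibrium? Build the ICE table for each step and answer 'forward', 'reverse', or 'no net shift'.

Direction: reverse

Q₀ = 0.02043 vs Keq = 0.01895 ⇒ Q>K, reverse
Step 1:
                  E         M         D
  init       0.2043    0.7213    0.1179
  Δ        0.001471 -0.001471 -0.002207
  eq         0.2058    0.7198    0.1157
  solve Keq expr → x = -7.3568e-04; check Q = 0.01895
Then add 0.03994 M of D.
Step 2:
                  E         M         D
  init       0.2058    0.7198    0.1556
  Δ         0.02011  -0.02011  -0.03017
  eq         0.2259    0.6997    0.1255
  solve Keq expr → x = -0.01006; check Q = 0.01895
Then remove 0.03792 M of E.
Step 3:
                  E         M         D
  init        0.188    0.6997    0.1255
  Δ        0.007231 -0.007231  -0.01085
  eq         0.1952    0.6925    0.1146
  solve Keq expr → x = -0.003616; check Q = 0.01895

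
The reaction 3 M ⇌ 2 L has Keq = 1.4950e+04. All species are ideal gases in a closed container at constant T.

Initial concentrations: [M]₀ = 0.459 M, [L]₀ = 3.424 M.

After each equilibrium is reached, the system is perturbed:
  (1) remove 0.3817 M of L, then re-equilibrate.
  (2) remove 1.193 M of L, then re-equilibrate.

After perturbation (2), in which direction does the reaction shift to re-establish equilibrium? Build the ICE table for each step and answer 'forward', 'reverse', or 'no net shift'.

Direction: forward

Q₀ = 121.2 vs Keq = 1.4950e+04 ⇒ Q<K, forward
Step 1:
                    M           L
  init          0.459       3.424
  Δ           -0.3625      0.2417
  eq          0.09651       3.666
  solve Keq expr → x = 0.1208; check Q = 1.4950e+04
Then remove 0.3817 M of L.
Step 2:
                    M           L
  init        0.09651       3.284
  Δ          -0.00674    0.004493
  eq          0.08977       3.288
  solve Keq expr → x = 0.002247; check Q = 1.4950e+04
Then remove 1.193 M of L.
Step 3:
                    M           L
  init        0.08977       2.095
  Δ          -0.02297     0.01531
  eq           0.0668       2.111
  solve Keq expr → x = 0.007657; check Q = 1.4950e+04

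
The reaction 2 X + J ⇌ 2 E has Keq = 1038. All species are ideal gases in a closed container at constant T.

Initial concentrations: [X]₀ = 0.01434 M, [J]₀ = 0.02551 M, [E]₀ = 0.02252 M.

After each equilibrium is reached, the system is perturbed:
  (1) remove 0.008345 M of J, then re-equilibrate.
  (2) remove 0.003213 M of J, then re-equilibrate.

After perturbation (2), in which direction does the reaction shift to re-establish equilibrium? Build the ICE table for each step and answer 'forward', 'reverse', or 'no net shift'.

Q₀ = 96.68 vs Keq = 1038 ⇒ Q<K, forward
Step 1:
                    X           J           E
  Initial     0.01434     0.02551     0.02252
  Change    -0.007907   -0.003954    0.007907
  Equil      0.006433     0.02156     0.03043
  solve Keq expr → x = 0.003954; check Q = 1038
Then remove 0.008345 M of J.
Step 2:
                    X           J           E
  Initial    0.006433     0.01321     0.03043
  Change     0.001262  6.3091e-04   -0.001262
  Equil      0.007694     0.01384     0.02917
  solve Keq expr → x = -6.3091e-04; check Q = 1038
Then remove 0.003213 M of J.
Step 3:
                    X           J           E
  Initial    0.007694     0.01063     0.02917
  Change   7.2541e-04  3.6270e-04 -7.2541e-04
  Equil       0.00842     0.01099     0.02844
  solve Keq expr → x = -3.6270e-04; check Q = 1038

Direction: reverse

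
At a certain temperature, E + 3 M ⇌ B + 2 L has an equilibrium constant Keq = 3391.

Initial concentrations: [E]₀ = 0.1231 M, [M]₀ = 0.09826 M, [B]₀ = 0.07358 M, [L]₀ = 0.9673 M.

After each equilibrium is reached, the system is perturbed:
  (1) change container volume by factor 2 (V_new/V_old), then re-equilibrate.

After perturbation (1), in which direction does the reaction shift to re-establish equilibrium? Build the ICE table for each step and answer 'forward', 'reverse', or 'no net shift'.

Q₀ = 589.5 vs Keq = 3391 ⇒ Q<K, forward
Step 1:
                    E           M           B           L
  I            0.1231     0.09826     0.07358      0.9673
  C          -0.01246    -0.03737     0.01246     0.02491
  E            0.1106     0.06089     0.08604      0.9922
  solve Keq expr → x = 0.01246; check Q = 3391
Then change container volume by factor 2 (V_new/V_old).
Step 2:
                    E           M           B           L
  I           0.05532     0.03045     0.04302      0.4961
  C          0.002184    0.006551   -0.002184   -0.004367
  E           0.05751       0.037     0.04083      0.4917
  solve Keq expr → x = -0.002184; check Q = 3391

Direction: reverse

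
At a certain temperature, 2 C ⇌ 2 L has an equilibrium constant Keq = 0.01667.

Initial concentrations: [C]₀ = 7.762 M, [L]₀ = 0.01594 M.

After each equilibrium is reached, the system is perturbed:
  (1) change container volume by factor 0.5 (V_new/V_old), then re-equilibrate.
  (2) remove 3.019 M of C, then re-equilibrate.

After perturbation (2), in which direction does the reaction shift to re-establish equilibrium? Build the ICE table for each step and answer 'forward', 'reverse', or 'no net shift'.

Direction: reverse

Q₀ = 4.2173e-06 vs Keq = 0.01667 ⇒ Q<K, forward
Step 1:
                   C          L
  Initial      7.762    0.01594
  Change     -0.8735     0.8735
  Equil        6.889     0.8894
  solve Keq expr → x = 0.4367; check Q = 0.01667
Then change container volume by factor 0.5 (V_new/V_old).
Step 2:
                   C          L
  Initial      13.78      1.779
  Change           0          0
  Equil        13.78      1.779
  solve Keq expr → x = 0; check Q = 0.01667
Then remove 3.019 M of C.
Step 3:
                   C          L
  Initial      10.76      1.779
  Change      0.3452    -0.3452
  Equil         11.1      1.434
  solve Keq expr → x = -0.1726; check Q = 0.01667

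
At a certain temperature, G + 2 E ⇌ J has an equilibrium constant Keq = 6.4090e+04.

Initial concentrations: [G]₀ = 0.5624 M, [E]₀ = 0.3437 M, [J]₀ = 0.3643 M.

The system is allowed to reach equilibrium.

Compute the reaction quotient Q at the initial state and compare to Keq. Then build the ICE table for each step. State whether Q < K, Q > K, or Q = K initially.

Q₀ = 5.483 vs Keq = 6.4090e+04 ⇒ Q<K, forward
Step 1:
                   G          E          J
  Initial     0.5624     0.3437     0.3643
  Change     -0.1695    -0.3391     0.1695
  Equil       0.3929   0.004605     0.5338
  solve Keq expr → x = 0.1695; check Q = 6.4090e+04

Q₀ = 5.483; Q < K (proceeds forward)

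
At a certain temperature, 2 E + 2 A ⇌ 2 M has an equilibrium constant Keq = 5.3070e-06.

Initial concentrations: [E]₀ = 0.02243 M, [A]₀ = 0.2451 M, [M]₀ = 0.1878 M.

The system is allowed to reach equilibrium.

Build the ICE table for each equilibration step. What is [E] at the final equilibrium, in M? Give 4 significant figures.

[E]_eq = 0.21 M

Q₀ = 1167 vs Keq = 5.3070e-06 ⇒ Q>K, reverse
Step 1:
                  E         A         M
  init      0.02243    0.2451    0.1878
  Δ          0.1876    0.1876   -0.1876
  eq           0.21    0.4327 2.0935e-04
  solve Keq expr → x = -0.0938; check Q = 5.3070e-06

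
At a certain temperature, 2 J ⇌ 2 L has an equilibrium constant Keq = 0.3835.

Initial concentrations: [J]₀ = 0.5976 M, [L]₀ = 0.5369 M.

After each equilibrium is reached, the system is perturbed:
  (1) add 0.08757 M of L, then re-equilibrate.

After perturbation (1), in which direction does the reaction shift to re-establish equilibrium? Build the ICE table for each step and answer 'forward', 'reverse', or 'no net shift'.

Direction: reverse

Q₀ = 0.8072 vs Keq = 0.3835 ⇒ Q>K, reverse
Step 1:
                  J         L
  I          0.5976    0.5369
  C           0.103    -0.103
  E          0.7006    0.4339
  solve Keq expr → x = -0.05151; check Q = 0.3835
Then add 0.08757 M of L.
Step 2:
                  J         L
  I          0.7006    0.5214
  C         0.05408  -0.05408
  E          0.7547    0.4674
  solve Keq expr → x = -0.02704; check Q = 0.3835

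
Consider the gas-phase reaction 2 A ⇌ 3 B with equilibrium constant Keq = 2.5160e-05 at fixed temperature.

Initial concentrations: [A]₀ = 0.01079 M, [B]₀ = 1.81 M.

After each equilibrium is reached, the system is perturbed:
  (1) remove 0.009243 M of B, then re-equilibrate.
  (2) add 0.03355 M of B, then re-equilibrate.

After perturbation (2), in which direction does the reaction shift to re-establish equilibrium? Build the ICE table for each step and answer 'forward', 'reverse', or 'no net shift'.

Direction: reverse

Q₀ = 5.0932e+04 vs Keq = 2.5160e-05 ⇒ Q>K, reverse
Step 1:
                  A         B
  init      0.01079      1.81
  Δ           1.185    -1.777
  eq          1.195   0.03301
  solve Keq expr → x = -0.5923; check Q = 2.5160e-05
Then remove 0.009243 M of B.
Step 2:
                  A         B
  init        1.195   0.02376
  Δ       -0.006087  0.009131
  eq          1.189   0.03289
  solve Keq expr → x = 0.003044; check Q = 2.5160e-05
Then add 0.03355 M of B.
Step 3:
                  A         B
  init        1.189   0.06644
  Δ          0.0221  -0.03314
  eq          1.211    0.0333
  solve Keq expr → x = -0.01105; check Q = 2.5160e-05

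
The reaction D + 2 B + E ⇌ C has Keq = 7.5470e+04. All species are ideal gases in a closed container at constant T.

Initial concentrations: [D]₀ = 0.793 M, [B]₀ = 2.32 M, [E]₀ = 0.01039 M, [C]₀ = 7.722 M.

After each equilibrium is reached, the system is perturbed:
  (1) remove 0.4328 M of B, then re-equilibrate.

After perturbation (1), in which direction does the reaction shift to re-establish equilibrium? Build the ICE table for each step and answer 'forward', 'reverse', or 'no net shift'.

Q₀ = 174.1 vs Keq = 7.5470e+04 ⇒ Q<K, forward
Step 1:
                   D          B          E          C
  I            0.793       2.32    0.01039      7.722
  C         -0.01037   -0.02073   -0.01037    0.01037
  E           0.7826      2.299 2.4763e-05      7.732
  solve Keq expr → x = 0.01037; check Q = 7.5470e+04
Then remove 0.4328 M of B.
Step 2:
                   D          B          E          C
  I           0.7826      1.866 2.4763e-05      7.732
  C       1.2814e-05 2.5628e-05 1.2814e-05 -1.2814e-05
  E           0.7826      1.866 3.7577e-05      7.732
  solve Keq expr → x = -1.2814e-05; check Q = 7.5470e+04

Direction: reverse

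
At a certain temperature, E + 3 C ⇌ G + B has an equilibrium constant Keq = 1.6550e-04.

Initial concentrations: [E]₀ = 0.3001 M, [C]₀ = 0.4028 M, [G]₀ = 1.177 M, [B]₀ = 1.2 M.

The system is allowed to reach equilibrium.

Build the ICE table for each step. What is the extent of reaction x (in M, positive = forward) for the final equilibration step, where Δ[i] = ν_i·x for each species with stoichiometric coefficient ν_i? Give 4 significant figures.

x = -1.082 M

Q₀ = 72.02 vs Keq = 1.6550e-04 ⇒ Q>K, reverse
Step 1:
                  E         C         G         B
  init       0.3001    0.4028     1.177       1.2
  Δ           1.082     3.247    -1.082    -1.082
  eq          1.382      3.65    0.0946    0.1176
  solve Keq expr → x = -1.082; check Q = 1.6550e-04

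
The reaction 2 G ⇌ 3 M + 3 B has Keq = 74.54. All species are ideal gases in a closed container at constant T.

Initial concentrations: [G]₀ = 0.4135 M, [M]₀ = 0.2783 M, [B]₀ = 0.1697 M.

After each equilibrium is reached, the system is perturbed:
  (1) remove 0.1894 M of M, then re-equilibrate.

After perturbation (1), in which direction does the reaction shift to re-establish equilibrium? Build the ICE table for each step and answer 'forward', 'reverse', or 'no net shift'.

Q₀ = 6.1608e-04 vs Keq = 74.54 ⇒ Q<K, forward
Step 1:
                  G         M         B
  init       0.4135    0.2783    0.1697
  Δ         -0.3617    0.5426    0.5426
  eq        0.05178    0.8209    0.7123
  solve Keq expr → x = 0.1809; check Q = 74.54
Then remove 0.1894 M of M.
Step 2:
                  G         M         B
  init      0.05178    0.6315    0.7123
  Δ        -0.01356   0.02034   0.02034
  eq        0.03822    0.6518    0.7326
  solve Keq expr → x = 0.006781; check Q = 74.54

Direction: forward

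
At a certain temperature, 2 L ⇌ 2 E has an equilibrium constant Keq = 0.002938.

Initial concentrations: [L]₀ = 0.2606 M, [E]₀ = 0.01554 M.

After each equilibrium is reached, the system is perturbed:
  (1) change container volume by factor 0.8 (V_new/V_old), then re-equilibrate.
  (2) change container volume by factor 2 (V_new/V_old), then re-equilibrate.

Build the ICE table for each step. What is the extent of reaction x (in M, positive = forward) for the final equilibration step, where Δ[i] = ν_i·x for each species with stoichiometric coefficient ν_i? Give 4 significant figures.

Q₀ = 0.003556 vs Keq = 0.002938 ⇒ Q>K, reverse
Step 1:
                   L          E
  Initial     0.2606    0.01554
  Change    0.001342  -0.001342
  Equil       0.2619     0.0142
  solve Keq expr → x = -6.7094e-04; check Q = 0.002938
Then change container volume by factor 0.8 (V_new/V_old).
Step 2:
                   L          E
  Initial     0.3274    0.01775
  Change           0          0
  Equil       0.3274    0.01775
  solve Keq expr → x = 0; check Q = 0.002938
Then change container volume by factor 2 (V_new/V_old).
Step 3:
                   L          E
  Initial     0.1637   0.008874
  Change           0          0
  Equil       0.1637   0.008874
  solve Keq expr → x = 0; check Q = 0.002938

x = 0 M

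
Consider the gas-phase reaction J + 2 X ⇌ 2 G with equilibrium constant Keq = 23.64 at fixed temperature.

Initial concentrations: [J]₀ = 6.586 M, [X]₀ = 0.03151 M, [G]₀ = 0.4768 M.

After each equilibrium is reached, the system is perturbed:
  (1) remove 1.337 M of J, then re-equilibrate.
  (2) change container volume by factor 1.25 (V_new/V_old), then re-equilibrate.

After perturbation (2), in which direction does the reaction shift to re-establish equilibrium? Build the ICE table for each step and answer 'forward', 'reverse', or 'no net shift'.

Q₀ = 34.77 vs Keq = 23.64 ⇒ Q>K, reverse
Step 1:
                  J         X         G
  I           6.586   0.03151    0.4768
  C        0.003098  0.006197 -0.006197
  E           6.589   0.03771    0.4706
  solve Keq expr → x = -0.003098; check Q = 23.64
Then remove 1.337 M of J.
Step 2:
                  J         X         G
  I           5.252   0.03771    0.4706
  C        0.002074  0.004147 -0.004147
  E           5.254   0.04185    0.4665
  solve Keq expr → x = -0.002074; check Q = 23.64
Then change container volume by factor 1.25 (V_new/V_old).
Step 3:
                  J         X         G
  I           4.203   0.03348    0.3732
  C        0.001792  0.003585 -0.003585
  E           4.205   0.03707    0.3696
  solve Keq expr → x = -0.001792; check Q = 23.64

Direction: reverse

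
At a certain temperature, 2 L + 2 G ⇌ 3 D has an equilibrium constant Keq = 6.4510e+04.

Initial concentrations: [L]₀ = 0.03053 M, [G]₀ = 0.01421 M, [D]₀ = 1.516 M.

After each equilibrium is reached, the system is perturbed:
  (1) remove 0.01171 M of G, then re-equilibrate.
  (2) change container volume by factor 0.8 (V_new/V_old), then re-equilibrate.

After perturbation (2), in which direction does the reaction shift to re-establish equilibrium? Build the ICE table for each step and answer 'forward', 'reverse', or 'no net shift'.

Direction: forward

Q₀ = 1.8512e+07 vs Keq = 6.4510e+04 ⇒ Q>K, reverse
Step 1:
                    L           G           D
  Initial     0.03053     0.01421       1.516
  Change      0.05992     0.05992    -0.08988
  Equil       0.09045     0.07413       1.426
  solve Keq expr → x = -0.02996; check Q = 6.4510e+04
Then remove 0.01171 M of G.
Step 2:
                    L           G           D
  Initial     0.09045     0.06242       1.426
  Change     0.006242    0.006242   -0.009364
  Equil       0.09669     0.06866       1.417
  solve Keq expr → x = -0.003121; check Q = 6.4510e+04
Then change container volume by factor 0.8 (V_new/V_old).
Step 3:
                    L           G           D
  Initial      0.1209     0.08583       1.771
  Change    -0.005133   -0.005133      0.0077
  Equil        0.1157      0.0807       1.779
  solve Keq expr → x = 0.002567; check Q = 6.4510e+04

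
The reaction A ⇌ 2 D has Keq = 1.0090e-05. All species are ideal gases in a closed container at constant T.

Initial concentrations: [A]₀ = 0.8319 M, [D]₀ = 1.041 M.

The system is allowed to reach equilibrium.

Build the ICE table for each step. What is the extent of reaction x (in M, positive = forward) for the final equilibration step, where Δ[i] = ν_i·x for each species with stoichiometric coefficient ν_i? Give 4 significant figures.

Q₀ = 1.303 vs Keq = 1.0090e-05 ⇒ Q>K, reverse
Step 1:
                    A           D
  I            0.8319       1.041
  C            0.5187      -1.037
  E             1.351    0.003691
  solve Keq expr → x = -0.5187; check Q = 1.0090e-05

x = -0.5187 M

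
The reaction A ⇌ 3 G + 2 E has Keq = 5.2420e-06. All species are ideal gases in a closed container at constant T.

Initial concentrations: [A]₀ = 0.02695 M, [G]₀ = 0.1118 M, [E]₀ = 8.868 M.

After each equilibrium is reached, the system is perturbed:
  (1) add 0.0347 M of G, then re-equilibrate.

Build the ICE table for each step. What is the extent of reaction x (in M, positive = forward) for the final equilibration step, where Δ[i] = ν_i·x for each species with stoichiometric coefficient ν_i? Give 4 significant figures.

x = -0.01153 M

Q₀ = 4.078 vs Keq = 5.2420e-06 ⇒ Q>K, reverse
Step 1:
                  A         G         E
  Initial   0.02695    0.1118     8.868
  Change    0.03672   -0.1102  -0.07345
  Equil     0.06367  0.001628     8.795
  solve Keq expr → x = -0.03672; check Q = 5.2420e-06
Then add 0.0347 M of G.
Step 2:
                  A         G         E
  Initial   0.06367   0.03633     8.795
  Change    0.01153   -0.0346  -0.02307
  Equil     0.07521  0.001724     8.771
  solve Keq expr → x = -0.01153; check Q = 5.2420e-06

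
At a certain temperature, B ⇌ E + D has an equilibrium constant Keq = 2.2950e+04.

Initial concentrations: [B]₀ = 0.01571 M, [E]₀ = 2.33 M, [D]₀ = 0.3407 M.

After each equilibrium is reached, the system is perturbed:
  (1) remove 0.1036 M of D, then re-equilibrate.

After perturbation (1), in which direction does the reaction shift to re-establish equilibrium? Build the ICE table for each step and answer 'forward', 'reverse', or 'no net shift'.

Direction: forward

Q₀ = 50.53 vs Keq = 2.2950e+04 ⇒ Q<K, forward
Step 1:
                    B           E           D
  Initial     0.01571        2.33      0.3407
  Change     -0.01567     0.01567     0.01567
  Equil    3.6424e-05       2.346      0.3564
  solve Keq expr → x = 0.01567; check Q = 2.2950e+04
Then remove 0.1036 M of D.
Step 2:
                    B           E           D
  Initial  3.6424e-05       2.346      0.2528
  Change  -1.0588e-05  1.0588e-05  1.0588e-05
  Equil    2.5837e-05       2.346      0.2528
  solve Keq expr → x = 1.0588e-05; check Q = 2.2950e+04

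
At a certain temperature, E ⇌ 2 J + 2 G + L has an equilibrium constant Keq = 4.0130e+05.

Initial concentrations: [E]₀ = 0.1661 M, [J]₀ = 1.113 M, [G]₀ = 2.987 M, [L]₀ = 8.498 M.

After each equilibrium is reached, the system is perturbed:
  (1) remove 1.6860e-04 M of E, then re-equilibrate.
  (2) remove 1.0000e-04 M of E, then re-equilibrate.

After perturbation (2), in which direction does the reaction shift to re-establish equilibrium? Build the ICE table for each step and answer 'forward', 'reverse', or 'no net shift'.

Q₀ = 565.5 vs Keq = 4.0130e+05 ⇒ Q<K, forward
Step 1:
                  E         J         G         L
  init       0.1661     1.113     2.987     8.498
  Δ         -0.1656    0.3312    0.3312    0.1656
  eq      4.9579e-04     1.444     3.318     8.664
  solve Keq expr → x = 0.1656; check Q = 4.0130e+05
Then remove 1.6860e-04 M of E.
Step 2:
                  E         J         G         L
  init    3.2719e-04     1.444     3.318     8.664
  Δ       1.6826e-04 -3.3652e-04 -3.3652e-04 -1.6826e-04
  eq      4.9545e-04     1.444     3.318     8.663
  solve Keq expr → x = -1.6826e-04; check Q = 4.0130e+05
Then remove 1.0000e-04 M of E.
Step 3:
                  E         J         G         L
  init    3.9545e-04     1.444     3.318     8.663
  Δ       9.9798e-05 -1.9960e-04 -1.9960e-04 -9.9798e-05
  eq      4.9525e-04     1.444     3.318     8.663
  solve Keq expr → x = -9.9798e-05; check Q = 4.0130e+05

Direction: reverse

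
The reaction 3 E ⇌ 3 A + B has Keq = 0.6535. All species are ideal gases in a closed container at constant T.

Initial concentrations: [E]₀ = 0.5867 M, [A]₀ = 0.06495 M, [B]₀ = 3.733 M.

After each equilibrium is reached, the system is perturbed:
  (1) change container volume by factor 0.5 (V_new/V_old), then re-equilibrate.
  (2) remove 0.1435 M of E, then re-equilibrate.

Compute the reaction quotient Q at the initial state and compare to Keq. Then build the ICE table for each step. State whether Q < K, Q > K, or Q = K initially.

Q₀ = 0.005065 vs Keq = 0.6535 ⇒ Q<K, forward
Step 1:
                  E         A         B
  Initial    0.5867   0.06495     3.733
  Change    -0.1681    0.1681   0.05602
  Equil      0.4186     0.233     3.789
  solve Keq expr → x = 0.05602; check Q = 0.6535
Then change container volume by factor 0.5 (V_new/V_old).
Step 2:
                  E         A         B
  Initial    0.8373     0.466     7.578
  Change    0.06641  -0.06641  -0.02214
  Equil      0.9037    0.3996     7.556
  solve Keq expr → x = -0.02214; check Q = 0.6535
Then remove 0.1435 M of E.
Step 3:
                  E         A         B
  Initial    0.7602    0.3996     7.556
  Change    0.04384  -0.04384  -0.01461
  Equil       0.804    0.3558     7.541
  solve Keq expr → x = -0.01461; check Q = 0.6535

Q₀ = 0.005065; Q < K (proceeds forward)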